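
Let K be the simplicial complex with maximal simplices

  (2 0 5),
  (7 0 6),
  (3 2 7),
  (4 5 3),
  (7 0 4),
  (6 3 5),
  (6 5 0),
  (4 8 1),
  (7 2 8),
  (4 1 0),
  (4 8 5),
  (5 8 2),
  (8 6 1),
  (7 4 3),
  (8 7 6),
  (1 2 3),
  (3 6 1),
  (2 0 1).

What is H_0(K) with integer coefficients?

H_0 ≅ Z.

We work with the vertex ordering 0 < 1 < 2 < 3 < 4 < 5 < 6 < 7 < 8. The simplices of K, each written with vertices in increasing order, are:

  0-simplices (9): [0], [1], [2], [3], [4], [5], [6], [7], [8]
  1-simplices (27): (27 of them)
  2-simplices (18): [0,1,2], [0,1,4], [0,2,5], [0,4,7], [0,5,6], [0,6,7], [1,2,3], [1,3,6], [1,4,8], [1,6,8], [2,3,7], [2,5,8], [2,7,8], [3,4,5], [3,4,7], [3,5,6], [4,5,8], [6,7,8]

Hence C_0 ≅ Z^9, C_1 ≅ Z^27, C_2 ≅ Z^18.

Boundary ∂_1: C_1 → C_0 sends each edge [p,q] (with p < q) to q − p.
This gives a 9×27 integer matrix of rank 8; reducing to Smith normal form yields diagonal entries (1,1,1,1,1,1,1,1).

The boundary map ∂_2: C_2 → C_1 sends each 2-simplex [p,q,r] to [q,r] − [p,r] + [p,q]. For instance
  ∂[1,4,8] = [4,8] − [1,8] + [1,4],
  ∂[1,3,6] = [3,6] − [1,6] + [1,3].
The resulting 27×18 matrix has rank 17, and its Smith normal form has invariant factors (1,1,1,1,1,1,1,1,1,1,1,1,1,1,1,1,1).

Now H_k = ker ∂_k / im ∂_{k+1}, so:

  H_0: rank C_0 − rank ∂_1 = 9 − 8 = 1, and the invariant factors of ∂_1 are all 1, so H_0 ≅ Z.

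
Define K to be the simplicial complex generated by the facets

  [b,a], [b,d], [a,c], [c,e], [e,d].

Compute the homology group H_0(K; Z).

Take the total order a < b < c < d < e on the vertex set. Then K (dimension 1) consists of the simplices:

  0-simplices (5): a, b, c, d, e
  1-simplices (5): ab, ac, bd, ce, de

so the chain groups are C_0 ≅ Z^5, C_1 ≅ Z^5.

Boundary ∂_1: C_1 → C_0 sends each edge [p,q] (with p < q) to q − p.
This gives a 5×5 integer matrix of rank 4; reducing to Smith normal form yields diagonal entries (1,1,1,1).

Computing H_k = (kernel of ∂_k) / (image of ∂_{k+1}):

  H_0: rank C_0 − rank ∂_1 = 5 − 4 = 1, and the invariant factors of ∂_1 are all 1, so H_0 = Z.

H_0 ≅ Z.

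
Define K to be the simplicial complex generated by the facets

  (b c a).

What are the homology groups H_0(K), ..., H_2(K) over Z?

H_0 = Z,  H_1 = 0,  H_2 = 0.

K has 3 vertices, 3 edges, 1 triangle.
rank ∂_0 = 0, rank ∂_1 = 2 ⇒ b_0 = 3 − 0 − 2 = 1; all invariant factors of ∂_1 are 1 so no torsion. So H_0 = Z.
rank ∂_1 = 2, rank ∂_2 = 1 ⇒ b_1 = 3 − 2 − 1 = 0; all invariant factors of ∂_2 are 1 so no torsion. So H_1 = 0.
rank ∂_2 = 1, rank ∂_3 = 0 ⇒ b_2 = 1 − 1 − 0 = 0. So H_2 = 0.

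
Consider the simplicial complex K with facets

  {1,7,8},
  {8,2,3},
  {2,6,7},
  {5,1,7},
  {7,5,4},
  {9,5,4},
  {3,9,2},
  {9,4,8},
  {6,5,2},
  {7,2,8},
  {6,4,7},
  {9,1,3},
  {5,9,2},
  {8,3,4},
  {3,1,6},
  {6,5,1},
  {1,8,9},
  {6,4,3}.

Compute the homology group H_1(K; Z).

We work with the vertex ordering 1 < 2 < 3 < 4 < 5 < 6 < 7 < 8 < 9. The simplices of K, each written with vertices in increasing order, are:

  0-simplices (9): [1], [2], [3], [4], [5], [6], [7], [8], [9]
  1-simplices (27): (27 of them)
  2-simplices (18): [1,3,6], [1,3,9], [1,5,6], [1,5,7], [1,7,8], [1,8,9], [2,3,8], [2,3,9], [2,5,6], [2,5,9], [2,6,7], [2,7,8], [3,4,6], [3,4,8], [4,5,7], [4,5,9], [4,6,7], [4,8,9]

so the chain groups are C_0 ≅ Z^9, C_1 ≅ Z^27, C_2 ≅ Z^18.

∂_1: C_1 → C_0 sends each edge [p,q] (with p < q) to q − p. For instance
  ∂[4,8] = [8] − [4].
As a 9×27 matrix over Z this has rank 8, with invariant factors (1,1,1,1,1,1,1,1).

Boundary ∂_2: C_2 → C_1 sends each 2-simplex [p,q,r] to [q,r] − [p,r] + [p,q]. For instance
  ∂[2,3,8] = [3,8] − [2,8] + [2,3],
  ∂[1,3,9] = [3,9] − [1,9] + [1,3].
This gives a 27×18 integer matrix of rank 18; reducing to Smith normal form yields diagonal entries (1,1,1,1,1,1,1,1,1,1,1,1,1,1,1,1,1,2).

From H_k ≅ ker(∂_k) / im(∂_{k+1}) we obtain:

  H_1: rank ker ∂_1 − rank ∂_2 = (27 − 8) − 18 = 1, and ∂_2 has invariant factor 2 > 1, so H_1 ≅ Z ⊕ Z/2.

(K is a triangulation of the Klein bottle.)

H_1 ≅ Z ⊕ Z/2.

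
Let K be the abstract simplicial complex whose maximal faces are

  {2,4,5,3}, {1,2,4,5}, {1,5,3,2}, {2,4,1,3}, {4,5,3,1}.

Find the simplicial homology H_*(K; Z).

H_0 ≅ Z,  H_1 = 0,  H_2 = 0,  H_3 ≅ Z.

Order the vertices as 1 < 2 < 3 < 4 < 5. Listing each simplex with vertices in this order, K has dimension 3 with simplices:

  0-simplices (5): [1], [2], [3], [4], [5]
  1-simplices (10): [1,2], [1,3], [1,4], [1,5], [2,3], [2,4], [2,5], [3,4], [3,5], [4,5]
  2-simplices (10): [1,2,3], [1,2,4], [1,2,5], [1,3,4], [1,3,5], [1,4,5], [2,3,4], [2,3,5], [2,4,5], [3,4,5]
  3-simplices (5): [1,2,3,4], [1,2,3,5], [1,2,4,5], [1,3,4,5], [2,3,4,5]

giving chain groups C_0 ≅ Z^5, C_1 ≅ Z^10, C_2 ≅ Z^10, C_3 ≅ Z^5.

∂_1: C_1 → C_0 is given by ∂[p,q] = [q] − [p]. For instance
  ∂[1,3] = [3] − [1].
The resulting 5×10 matrix has rank 4, and its Smith normal form has invariant factors (1,1,1,1).

The boundary map ∂_2: C_2 → C_1 maps a triangle to the signed sum of its edges. For instance
  ∂[2,3,4] = [3,4] − [2,4] + [2,3],
  ∂[1,3,5] = [3,5] − [1,5] + [1,3].
The resulting 10×10 matrix has rank 6, and its Smith normal form has invariant factors (1,1,1,1,1,1).

Boundary ∂_3: C_3 → C_2 sends each 3-simplex σ to the alternating sum Σ_i (−1)^i (σ with its i-th vertex removed). For instance
  ∂[1,3,4,5] = [3,4,5] − [1,4,5] + [1,3,5] − [1,3,4],
  ∂[1,2,3,4] = [2,3,4] − [1,3,4] + [1,2,4] − [1,2,3].
The 10×5 boundary matrix has rank 4 and Smith normal form diag(1,1,1,1).

From H_k ≅ ker(∂_k) / im(∂_{k+1}) we obtain:

  H_0: rank C_0 − rank ∂_1 = 5 − 4 = 1, and the invariant factors of ∂_1 are all 1, so H_0 ≅ Z.
  H_1: rank ker ∂_1 − rank ∂_2 = (10 − 4) − 6 = 0, and the invariant factors of ∂_2 are all 1, so H_1 ≅ 0.
  H_2: rank ker ∂_2 − rank ∂_3 = (10 − 6) − 4 = 0, and the invariant factors of ∂_3 are all 1, so H_2 ≅ 0.
  H_3: rank ker ∂_3 − rank ∂_4 = (5 − 4) − 0 = 1, and there is no ∂_4, so H_3 ≅ Z.

As a check, the Euler characteristic is 5 − 10 + 10 − 5 = 0, which agrees with 1 − 0 + 0 − 1 = 0.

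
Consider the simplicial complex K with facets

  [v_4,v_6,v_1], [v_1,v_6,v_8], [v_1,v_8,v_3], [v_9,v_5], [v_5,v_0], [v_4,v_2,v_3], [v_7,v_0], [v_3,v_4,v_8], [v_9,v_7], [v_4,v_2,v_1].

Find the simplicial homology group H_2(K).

We work with the vertex ordering v_0 < v_1 < v_2 < v_3 < v_4 < v_5 < v_6 < v_7 < v_8 < v_9. The simplices of K, each written with vertices in increasing order, are:

  0-simplices (10): [v_0], [v_1], [v_2], [v_3], [v_4], [v_5], [v_6], [v_7], [v_8], [v_9]
  1-simplices (16): (16 of them)
  2-simplices (6): [v_1,v_2,v_4], [v_1,v_3,v_8], [v_1,v_4,v_6], [v_1,v_6,v_8], [v_2,v_3,v_4], [v_3,v_4,v_8]

giving chain groups C_0 ≅ Z^10, C_1 ≅ Z^16, C_2 ≅ Z^6.

Boundary ∂_1: C_1 → C_0 is given by ∂[p,q] = [q] − [p].
The 10×16 boundary matrix has rank 8 and Smith normal form diag(1,1,1,1,1,1,1,1).

The boundary map ∂_2: C_2 → C_1 maps a triangle to the signed sum of its edges. For instance
  ∂[v_1,v_4,v_6] = [v_4,v_6] − [v_1,v_6] + [v_1,v_4],
  ∂[v_1,v_2,v_4] = [v_2,v_4] − [v_1,v_4] + [v_1,v_2].
The resulting 16×6 matrix has rank 6, and its Smith normal form has invariant factors (1,1,1,1,1,1).

From H_k ≅ ker(∂_k) / im(∂_{k+1}) we obtain:

  H_2: rank ker ∂_2 − rank ∂_3 = (6 − 6) − 0 = 0, and there is no ∂_3, so H_2 = 0.

H_2 ≅ 0.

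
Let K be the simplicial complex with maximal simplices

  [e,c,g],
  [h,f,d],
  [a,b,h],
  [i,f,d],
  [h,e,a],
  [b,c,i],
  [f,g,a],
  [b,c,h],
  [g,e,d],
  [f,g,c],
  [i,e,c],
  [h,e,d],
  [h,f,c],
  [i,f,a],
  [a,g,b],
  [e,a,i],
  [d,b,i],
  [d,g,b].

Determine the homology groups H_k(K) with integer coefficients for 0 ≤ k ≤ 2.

Order the vertices as a < b < c < d < e < f < g < h < i. Listing each simplex with vertices in this order, K has dimension 2 with simplices:

  0-simplices (9): a, b, c, d, e, f, g, h, i
  1-simplices (27): ab, ae, af, ag, ah, ai, bc, bd, bg, bh, bi, ce, cf, cg, ch, ci, de, df, dg, dh, di, eg, eh, ei, fg, fh, fi
  2-simplices (18): abg, abh, aeh, aei, afg, afi, bch, bci, bdg, bdi, ceg, cei, cfg, cfh, deg, deh, dfh, dfi

so the chain groups are C_0 ≅ Z^9, C_1 ≅ Z^27, C_2 ≅ Z^18.

Boundary ∂_1: C_1 → C_0 is given by ∂[p,q] = [q] − [p]. For instance
  ∂ag = g − a.
As a 9×27 matrix over Z this has rank 8, with invariant factors (1,1,1,1,1,1,1,1).

Boundary ∂_2: C_2 → C_1 sends each 2-simplex [p,q,r] to [q,r] − [p,r] + [p,q]. For instance
  ∂dfh = fh − dh + df,
  ∂abg = bg − ag + ab.
This gives a 27×18 integer matrix of rank 17; reducing to Smith normal form yields diagonal entries (1,1,1,1,1,1,1,1,1,1,1,1,1,1,1,1,1).

From H_k ≅ ker(∂_k) / im(∂_{k+1}) we obtain:

  H_0: rank C_0 − rank ∂_1 = 9 − 8 = 1, and the invariant factors of ∂_1 are all 1, so H_0 ≅ Z.
  H_1: rank ker ∂_1 − rank ∂_2 = (27 − 8) − 17 = 2, and the invariant factors of ∂_2 are all 1, so H_1 ≅ Z^2.
  H_2: rank ker ∂_2 − rank ∂_3 = (18 − 17) − 0 = 1, and there is no ∂_3, so H_2 ≅ Z.

H_0 ≅ Z,  H_1 ≅ Z^2,  H_2 ≅ Z.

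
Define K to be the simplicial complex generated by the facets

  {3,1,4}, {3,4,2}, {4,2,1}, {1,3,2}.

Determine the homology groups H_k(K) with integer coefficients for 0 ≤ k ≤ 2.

Order the vertices as 1 < 2 < 3 < 4. Listing each simplex with vertices in this order, K has dimension 2 with simplices:

  0-simplices (4): [1], [2], [3], [4]
  1-simplices (6): [1,2], [1,3], [1,4], [2,3], [2,4], [3,4]
  2-simplices (4): [1,2,3], [1,2,4], [1,3,4], [2,3,4]

so the chain groups are C_0 ≅ Z^4, C_1 ≅ Z^6, C_2 ≅ Z^4.

Boundary ∂_1: C_1 → C_0 is given by ∂[p,q] = [q] − [p].
As a 4×6 matrix over Z this has rank 3, with invariant factors (1,1,1).

∂_2: C_2 → C_1 maps a triangle to the signed sum of its edges. For instance
  ∂[1,3,4] = [3,4] − [1,4] + [1,3],
  ∂[2,3,4] = [3,4] − [2,4] + [2,3].
The resulting 6×4 matrix has rank 3, and its Smith normal form has invariant factors (1,1,1).

Now H_k = ker ∂_k / im ∂_{k+1}, so:

  H_0: rank C_0 − rank ∂_1 = 4 − 3 = 1, and the invariant factors of ∂_1 are all 1, so H_0 ≅ Z.
  H_1: rank ker ∂_1 − rank ∂_2 = (6 − 3) − 3 = 0, and the invariant factors of ∂_2 are all 1, so H_1 ≅ 0.
  H_2: rank ker ∂_2 − rank ∂_3 = (4 − 3) − 0 = 1, and there is no ∂_3, so H_2 ≅ Z.

As a check, the Euler characteristic is 4 − 6 + 4 = 2, which agrees with 1 − 0 + 1 = 2.

H_0 = Z,  H_1 = 0,  H_2 = Z.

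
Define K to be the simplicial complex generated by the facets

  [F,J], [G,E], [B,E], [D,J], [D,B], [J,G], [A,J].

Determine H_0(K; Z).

Fix the vertex order A < B < D < E < F < G < J and write every simplex with vertices in increasing order. Then dim K = 1 and the simplices of K are:

  0-simplices (7): A, B, D, E, F, G, J
  1-simplices (7): AJ, BD, BE, DJ, EG, FJ, GJ

giving chain groups C_0 ≅ Z^7, C_1 ≅ Z^7.

∂_1: C_1 → C_0 maps an edge to its endpoints' difference, ∂[p,q] = q − p.
As a 7×7 matrix over Z this has rank 6, with invariant factors (1,1,1,1,1,1).

Now H_k = ker ∂_k / im ∂_{k+1}, so:

  H_0: rank C_0 − rank ∂_1 = 7 − 6 = 1, and the invariant factors of ∂_1 are all 1, so H_0 ≅ Z.

H_0 = Z.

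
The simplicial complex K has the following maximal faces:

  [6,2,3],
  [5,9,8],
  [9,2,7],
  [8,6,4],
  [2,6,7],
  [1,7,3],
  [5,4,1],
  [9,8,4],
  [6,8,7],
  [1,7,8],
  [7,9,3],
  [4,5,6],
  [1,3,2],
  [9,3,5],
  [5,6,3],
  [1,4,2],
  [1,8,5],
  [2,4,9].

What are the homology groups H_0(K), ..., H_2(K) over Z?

K has 9 vertices, 27 edges, 18 triangles.
rank ∂_0 = 0, rank ∂_1 = 8 ⇒ b_0 = 9 − 0 − 8 = 1; all invariant factors of ∂_1 are 1 so no torsion. So H_0 ≅ Z.
rank ∂_1 = 8, rank ∂_2 = 18 ⇒ b_1 = 27 − 8 − 18 = 1; ∂_2 has invariant factor(s) [2] giving torsion. So H_1 ≅ Z ⊕ Z/2.
rank ∂_2 = 18, rank ∂_3 = 0 ⇒ b_2 = 18 − 18 − 0 = 0. So H_2 ≅ 0.

H_0 ≅ Z,  H_1 ≅ Z ⊕ Z/2,  H_2 = 0.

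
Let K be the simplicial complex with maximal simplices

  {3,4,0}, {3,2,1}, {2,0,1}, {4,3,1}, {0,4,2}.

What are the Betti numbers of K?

b_0 = 1, b_1 = 1, b_2 = 0.

Take the total order 0 < 1 < 2 < 3 < 4 on the vertex set. Then K (dimension 2) consists of the simplices:

  0-simplices (5): [0], [1], [2], [3], [4]
  1-simplices (10): [0,1], [0,2], [0,3], [0,4], [1,2], [1,3], [1,4], [2,3], [2,4], [3,4]
  2-simplices (5): [0,1,2], [0,2,4], [0,3,4], [1,2,3], [1,3,4]

giving chain groups C_0 ≅ Z^5, C_1 ≅ Z^10, C_2 ≅ Z^5.

The boundary map ∂_1: C_1 → C_0 is given by ∂[p,q] = [q] − [p].
The resulting 5×10 matrix has rank 4, and its Smith normal form has invariant factors (1,1,1,1).

∂_2: C_2 → C_1 sends each 2-simplex [p,q,r] to [q,r] − [p,r] + [p,q]. For instance
  ∂[1,2,3] = [2,3] − [1,3] + [1,2],
  ∂[0,2,4] = [2,4] − [0,4] + [0,2].
This gives a 10×5 integer matrix of rank 5; reducing to Smith normal form yields diagonal entries (1,1,1,1,1).

Now H_k = ker ∂_k / im ∂_{k+1}, so:

  H_0: rank C_0 − rank ∂_1 = 5 − 4 = 1, and the invariant factors of ∂_1 are all 1, so H_0 ≅ Z.
  H_1: rank ker ∂_1 − rank ∂_2 = (10 − 4) − 5 = 1, and the invariant factors of ∂_2 are all 1, so H_1 ≅ Z.
  H_2: rank ker ∂_2 − rank ∂_3 = (5 − 5) − 0 = 0, and there is no ∂_3, so H_2 ≅ 0.

Hence the Betti numbers are b_0 = 1, b_1 = 1, b_2 = 0.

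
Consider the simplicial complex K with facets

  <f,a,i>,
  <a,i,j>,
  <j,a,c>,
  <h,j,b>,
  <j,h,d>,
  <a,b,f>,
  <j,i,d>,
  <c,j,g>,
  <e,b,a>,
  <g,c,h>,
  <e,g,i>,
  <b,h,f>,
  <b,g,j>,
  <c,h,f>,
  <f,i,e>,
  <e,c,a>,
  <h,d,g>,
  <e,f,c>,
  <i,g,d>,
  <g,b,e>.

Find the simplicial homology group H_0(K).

Fix the vertex order a < b < c < d < e < f < g < h < i < j and write every simplex with vertices in increasing order. Then dim K = 2 and the simplices of K are:

  0-simplices (10): a, b, c, d, e, f, g, h, i, j
  1-simplices (30): ab, ac, ae, af, ai, aj, be, bf, bg, bh, bj, ce, cf, cg, ch, cj, dg, dh, di, dj, ef, eg, ei, fh, fi, gh, gi, gj, hj, ij
  2-simplices (20): abe, abf, ace, acj, afi, aij, beg, bfh, bgj, bhj, cef, cfh, cgh, cgj, dgh, dgi, dhj, dij, efi, egi

so the chain groups are C_0 ≅ Z^10, C_1 ≅ Z^30, C_2 ≅ Z^20.

Boundary ∂_1: C_1 → C_0 is given by ∂[p,q] = [q] − [p].
This gives a 10×30 integer matrix of rank 9; reducing to Smith normal form yields diagonal entries (1,1,1,1,1,1,1,1,1).

Boundary ∂_2: C_2 → C_1 sends each 2-simplex [p,q,r] to [q,r] − [p,r] + [p,q]. For instance
  ∂bhj = hj − bj + bh,
  ∂bfh = fh − bh + bf.
The 30×20 boundary matrix has rank 20 and Smith normal form diag(1,1,1,1,1,1,1,1,1,1,1,1,1,1,1,1,1,1,1,2).

Now H_k = ker ∂_k / im ∂_{k+1}, so:

  H_0: rank C_0 − rank ∂_1 = 10 − 9 = 1, and the invariant factors of ∂_1 are all 1, so H_0 = Z.

(K is a triangulation of the Klein bottle.)

H_0 ≅ Z.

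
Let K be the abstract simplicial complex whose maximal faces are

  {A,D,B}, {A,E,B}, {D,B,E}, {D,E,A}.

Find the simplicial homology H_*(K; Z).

H_0 ≅ Z,  H_1 = 0,  H_2 ≅ Z.

We work with the vertex ordering A < B < D < E. The simplices of K, each written with vertices in increasing order, are:

  0-simplices (4): A, B, D, E
  1-simplices (6): AB, AD, AE, BD, BE, DE
  2-simplices (4): ABD, ABE, ADE, BDE

Hence C_0 ≅ Z^4, C_1 ≅ Z^6, C_2 ≅ Z^4.

The boundary map ∂_1: C_1 → C_0 maps an edge to its endpoints' difference, ∂[p,q] = q − p. For instance
  ∂DE = E − D.
As a 4×6 matrix over Z this has rank 3, with invariant factors (1,1,1).

The boundary map ∂_2: C_2 → C_1 acts by ∂[p,q,r] = [q,r] − [p,r] + [p,q]. For instance
  ∂ADE = DE − AE + AD,
  ∂ABE = BE − AE + AB.
The resulting 6×4 matrix has rank 3, and its Smith normal form has invariant factors (1,1,1).

Reading off H_k = ker ∂_k / im ∂_{k+1}:

  H_0: rank C_0 − rank ∂_1 = 4 − 3 = 1, and the invariant factors of ∂_1 are all 1, so H_0 ≅ Z.
  H_1: rank ker ∂_1 − rank ∂_2 = (6 − 3) − 3 = 0, and the invariant factors of ∂_2 are all 1, so H_1 ≅ 0.
  H_2: rank ker ∂_2 − rank ∂_3 = (4 − 3) − 0 = 1, and there is no ∂_3, so H_2 ≅ Z.

As a check, the Euler characteristic is 4 − 6 + 4 = 2, which agrees with 1 − 0 + 1 = 2.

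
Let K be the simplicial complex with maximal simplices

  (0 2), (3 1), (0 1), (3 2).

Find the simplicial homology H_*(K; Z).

Take the total order 0 < 1 < 2 < 3 on the vertex set. Then K (dimension 1) consists of the simplices:

  0-simplices (4): [0], [1], [2], [3]
  1-simplices (4): [0,1], [0,2], [1,3], [2,3]

Hence C_0 ≅ Z^4, C_1 ≅ Z^4.

The boundary map ∂_1: C_1 → C_0 is given by ∂[p,q] = [q] − [p].
The 4×4 boundary matrix has rank 3 and Smith normal form diag(1,1,1).

Reading off H_k = ker ∂_k / im ∂_{k+1}:

  H_0: rank C_0 − rank ∂_1 = 4 − 3 = 1, and the invariant factors of ∂_1 are all 1, so H_0 ≅ Z.
  H_1: rank ker ∂_1 − rank ∂_2 = (4 − 3) − 0 = 1, and there is no ∂_2, so H_1 ≅ Z.

As a check, the Euler characteristic is 4 − 4 = 0, which agrees with 1 − 1 = 0.
(K is a triangulation of the circle S^1.)

H_0 ≅ Z,  H_1 ≅ Z.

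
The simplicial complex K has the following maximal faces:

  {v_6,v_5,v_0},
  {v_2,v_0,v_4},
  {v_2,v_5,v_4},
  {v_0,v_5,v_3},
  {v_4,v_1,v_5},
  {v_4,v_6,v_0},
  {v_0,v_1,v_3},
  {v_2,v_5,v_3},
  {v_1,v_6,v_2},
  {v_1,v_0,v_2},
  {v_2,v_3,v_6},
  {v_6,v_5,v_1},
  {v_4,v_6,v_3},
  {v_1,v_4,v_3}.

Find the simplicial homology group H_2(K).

H_2 = Z.

We work with the vertex ordering v_0 < v_1 < v_2 < v_3 < v_4 < v_5 < v_6. The simplices of K, each written with vertices in increasing order, are:

  0-simplices (7): [v_0], [v_1], [v_2], [v_3], [v_4], [v_5], [v_6]
  1-simplices (21): (21 of them)
  2-simplices (14): (14 of them)

giving chain groups C_0 ≅ Z^7, C_1 ≅ Z^21, C_2 ≅ Z^14.

∂_1: C_1 → C_0 maps an edge to its endpoints' difference, ∂[p,q] = q − p.
The resulting 7×21 matrix has rank 6, and its Smith normal form has invariant factors (1,1,1,1,1,1).

∂_2: C_2 → C_1 acts by ∂[p,q,r] = [q,r] − [p,r] + [p,q]. For instance
  ∂[v_2,v_3,v_6] = [v_3,v_6] − [v_2,v_6] + [v_2,v_3],
  ∂[v_1,v_3,v_4] = [v_3,v_4] − [v_1,v_4] + [v_1,v_3].
As a 21×14 matrix over Z this has rank 13, with invariant factors (1,1,1,1,1,1,1,1,1,1,1,1,1).

Computing H_k = (kernel of ∂_k) / (image of ∂_{k+1}):

  H_2: rank ker ∂_2 − rank ∂_3 = (14 − 13) − 0 = 1, and there is no ∂_3, so H_2 = Z.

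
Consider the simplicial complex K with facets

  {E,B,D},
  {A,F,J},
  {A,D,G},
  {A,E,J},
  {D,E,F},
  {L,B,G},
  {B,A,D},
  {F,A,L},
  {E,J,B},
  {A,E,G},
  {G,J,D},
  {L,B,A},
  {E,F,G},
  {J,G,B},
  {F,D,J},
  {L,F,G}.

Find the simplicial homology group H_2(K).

H_2 = Z.

K has 8 vertices, 24 edges, 16 triangles.
rank ∂_2 = 15, rank ∂_3 = 0 ⇒ b_2 = 16 − 15 − 0 = 1. So H_2 ≅ Z.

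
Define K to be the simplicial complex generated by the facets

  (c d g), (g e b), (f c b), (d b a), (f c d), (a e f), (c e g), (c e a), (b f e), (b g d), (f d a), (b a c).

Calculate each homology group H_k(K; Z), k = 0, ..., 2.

H_0 ≅ Z,  H_1 ≅ Z/2,  H_2 = 0.

Fix the vertex order a < b < c < d < e < f < g and write every simplex with vertices in increasing order. Then dim K = 2 and the simplices of K are:

  0-simplices (7): a, b, c, d, e, f, g
  1-simplices (18): ab, ac, ad, ae, af, bc, bd, be, bf, bg, cd, ce, cf, cg, df, dg, ef, eg
  2-simplices (12): abc, abd, ace, adf, aef, bcf, bdg, bef, beg, cdf, cdg, ceg

Hence C_0 ≅ Z^7, C_1 ≅ Z^18, C_2 ≅ Z^12.

The boundary map ∂_1: C_1 → C_0 is given by ∂[p,q] = [q] − [p].
The resulting 7×18 matrix has rank 6, and its Smith normal form has invariant factors (1,1,1,1,1,1).

∂_2: C_2 → C_1 sends each 2-simplex [p,q,r] to [q,r] − [p,r] + [p,q]. For instance
  ∂bef = ef − bf + be,
  ∂aef = ef − af + ae.
The 18×12 boundary matrix has rank 12 and Smith normal form diag(1,1,1,1,1,1,1,1,1,1,1,2).

From H_k ≅ ker(∂_k) / im(∂_{k+1}) we obtain:

  H_0: rank C_0 − rank ∂_1 = 7 − 6 = 1, and the invariant factors of ∂_1 are all 1, so H_0 = Z.
  H_1: rank ker ∂_1 − rank ∂_2 = (18 − 6) − 12 = 0, and ∂_2 has invariant factor 2 > 1, so H_1 = Z/2.
  H_2: rank ker ∂_2 − rank ∂_3 = (12 − 12) − 0 = 0, and there is no ∂_3, so H_2 = 0.

As a check, the Euler characteristic is 7 − 18 + 12 = 1, which agrees with 1 − 0 + 0 = 1.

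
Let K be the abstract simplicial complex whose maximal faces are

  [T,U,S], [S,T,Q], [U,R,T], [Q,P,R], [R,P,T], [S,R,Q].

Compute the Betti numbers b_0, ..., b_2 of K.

Take the total order P < Q < R < S < T < U on the vertex set. Then K (dimension 2) consists of the simplices:

  0-simplices (6): P, Q, R, S, T, U
  1-simplices (12): PQ, PR, PT, QR, QS, QT, RS, RT, RU, ST, SU, TU
  2-simplices (6): PQR, PRT, QRS, QST, RTU, STU

giving chain groups C_0 ≅ Z^6, C_1 ≅ Z^12, C_2 ≅ Z^6.

Boundary ∂_1: C_1 → C_0 sends each edge [p,q] (with p < q) to q − p. For instance
  ∂RS = S − R.
The resulting 6×12 matrix has rank 5, and its Smith normal form has invariant factors (1,1,1,1,1).

The boundary map ∂_2: C_2 → C_1 sends each 2-simplex [p,q,r] to [q,r] − [p,r] + [p,q]. For instance
  ∂QRS = RS − QS + QR,
  ∂STU = TU − SU + ST.
The resulting 12×6 matrix has rank 6, and its Smith normal form has invariant factors (1,1,1,1,1,1).

Now H_k = ker ∂_k / im ∂_{k+1}, so:

  H_0: rank C_0 − rank ∂_1 = 6 − 5 = 1, and the invariant factors of ∂_1 are all 1, so H_0 ≅ Z.
  H_1: rank ker ∂_1 − rank ∂_2 = (12 − 5) − 6 = 1, and the invariant factors of ∂_2 are all 1, so H_1 ≅ Z.
  H_2: rank ker ∂_2 − rank ∂_3 = (6 − 6) − 0 = 0, and there is no ∂_3, so H_2 ≅ 0.

As a check, the Euler characteristic is 6 − 12 + 6 = 0, which agrees with 1 − 1 + 0 = 0.

Hence the Betti numbers are b_0 = 1, b_1 = 1, b_2 = 0.

b_0 = 1, b_1 = 1, b_2 = 0.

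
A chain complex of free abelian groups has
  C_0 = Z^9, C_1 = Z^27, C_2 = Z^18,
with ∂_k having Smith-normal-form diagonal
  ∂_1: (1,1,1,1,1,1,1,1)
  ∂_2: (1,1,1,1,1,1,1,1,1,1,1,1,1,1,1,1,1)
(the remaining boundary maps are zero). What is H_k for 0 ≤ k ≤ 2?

H_0: b_0 = 9 − 0 − 8 = 1; torsion from ∂_1 factors > 1: none. So H_0 = Z.
H_1: b_1 = 27 − 8 − 17 = 2; torsion from ∂_2 factors > 1: none. So H_1 = Z^2.
H_2: b_2 = 18 − 17 − 0 = 1; torsion from ∂_3 factors > 1: none. So H_2 = Z.

H_0 = Z,  H_1 = Z^2,  H_2 = Z.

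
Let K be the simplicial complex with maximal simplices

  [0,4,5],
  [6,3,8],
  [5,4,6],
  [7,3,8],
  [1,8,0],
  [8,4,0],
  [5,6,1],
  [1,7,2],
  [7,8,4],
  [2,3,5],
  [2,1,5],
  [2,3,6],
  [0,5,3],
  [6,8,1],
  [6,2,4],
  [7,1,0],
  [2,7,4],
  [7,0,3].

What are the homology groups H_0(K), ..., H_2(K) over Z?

Take the total order 0 < 1 < 2 < 3 < 4 < 5 < 6 < 7 < 8 on the vertex set. Then K (dimension 2) consists of the simplices:

  0-simplices (9): [0], [1], [2], [3], [4], [5], [6], [7], [8]
  1-simplices (27): (27 of them)
  2-simplices (18): [0,1,7], [0,1,8], [0,3,5], [0,3,7], [0,4,5], [0,4,8], [1,2,5], [1,2,7], [1,5,6], [1,6,8], [2,3,5], [2,3,6], [2,4,6], [2,4,7], [3,6,8], [3,7,8], [4,5,6], [4,7,8]

so the chain groups are C_0 ≅ Z^9, C_1 ≅ Z^27, C_2 ≅ Z^18.

Boundary ∂_1: C_1 → C_0 maps an edge to its endpoints' difference, ∂[p,q] = q − p. For instance
  ∂[3,8] = [8] − [3].
The resulting 9×27 matrix has rank 8, and its Smith normal form has invariant factors (1,1,1,1,1,1,1,1).

∂_2: C_2 → C_1 sends each 2-simplex [p,q,r] to [q,r] − [p,r] + [p,q]. For instance
  ∂[1,2,7] = [2,7] − [1,7] + [1,2],
  ∂[2,3,5] = [3,5] − [2,5] + [2,3].
The 27×18 boundary matrix has rank 18 and Smith normal form diag(1,1,1,1,1,1,1,1,1,1,1,1,1,1,1,1,1,2).

Now H_k = ker ∂_k / im ∂_{k+1}, so:

  H_0: rank C_0 − rank ∂_1 = 9 − 8 = 1, and the invariant factors of ∂_1 are all 1, so H_0 ≅ Z.
  H_1: rank ker ∂_1 − rank ∂_2 = (27 − 8) − 18 = 1, and ∂_2 has invariant factor 2 > 1, so H_1 ≅ Z ⊕ Z/2Z.
  H_2: rank ker ∂_2 − rank ∂_3 = (18 − 18) − 0 = 0, and there is no ∂_3, so H_2 ≅ 0.

As a check, the Euler characteristic is 9 − 27 + 18 = 0, which agrees with 1 − 1 + 0 = 0.

H_0 = Z,  H_1 = Z ⊕ Z/2Z,  H_2 = 0.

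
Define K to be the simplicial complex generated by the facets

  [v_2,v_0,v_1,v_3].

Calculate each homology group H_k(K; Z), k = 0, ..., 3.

Take the total order v_0 < v_1 < v_2 < v_3 on the vertex set. Then K (dimension 3) consists of the simplices:

  0-simplices (4): [v_0], [v_1], [v_2], [v_3]
  1-simplices (6): [v_0,v_1], [v_0,v_2], [v_0,v_3], [v_1,v_2], [v_1,v_3], [v_2,v_3]
  2-simplices (4): [v_0,v_1,v_2], [v_0,v_1,v_3], [v_0,v_2,v_3], [v_1,v_2,v_3]
  3-simplices (1): [v_0,v_1,v_2,v_3]

Hence C_0 ≅ Z^4, C_1 ≅ Z^6, C_2 ≅ Z^4, C_3 ≅ Z^1.

∂_1: C_1 → C_0 sends each edge [p,q] (with p < q) to q − p. For instance
  ∂[v_0,v_2] = [v_2] − [v_0].
The 4×6 boundary matrix has rank 3 and Smith normal form diag(1,1,1).

∂_2: C_2 → C_1 sends each 2-simplex [p,q,r] to [q,r] − [p,r] + [p,q]. For instance
  ∂[v_0,v_1,v_2] = [v_1,v_2] − [v_0,v_2] + [v_0,v_1],
  ∂[v_1,v_2,v_3] = [v_2,v_3] − [v_1,v_3] + [v_1,v_2].
As a 6×4 matrix over Z this has rank 3, with invariant factors (1,1,1).

∂_3: C_3 → C_2 sends each 3-simplex σ to the alternating sum Σ_i (−1)^i (σ with its i-th vertex removed). For instance
  ∂[v_0,v_1,v_2,v_3] = [v_1,v_2,v_3] − [v_0,v_2,v_3] + [v_0,v_1,v_3] − [v_0,v_1,v_2].
As a 4×1 matrix over Z this has rank 1, with invariant factors (1).

Reading off H_k = ker ∂_k / im ∂_{k+1}:

  H_0: rank C_0 − rank ∂_1 = 4 − 3 = 1, and the invariant factors of ∂_1 are all 1, so H_0 ≅ Z.
  H_1: rank ker ∂_1 − rank ∂_2 = (6 − 3) − 3 = 0, and the invariant factors of ∂_2 are all 1, so H_1 ≅ 0.
  H_2: rank ker ∂_2 − rank ∂_3 = (4 − 3) − 1 = 0, and the invariant factors of ∂_3 are all 1, so H_2 ≅ 0.
  H_3: rank ker ∂_3 − rank ∂_4 = (1 − 1) − 0 = 0, and there is no ∂_4, so H_3 ≅ 0.

As a check, the Euler characteristic is 4 − 6 + 4 − 1 = 1, which agrees with 1 − 0 + 0 − 0 = 1.

H_0 = Z,  H_1 = 0,  H_2 = 0,  H_3 = 0.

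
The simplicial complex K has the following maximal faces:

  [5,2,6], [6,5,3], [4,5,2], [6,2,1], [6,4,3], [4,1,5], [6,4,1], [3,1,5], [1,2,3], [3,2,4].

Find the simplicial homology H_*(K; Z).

H_0 ≅ Z,  H_1 ≅ Z/2,  H_2 = 0.

K has 6 vertices, 15 edges, 10 triangles.
rank ∂_0 = 0, rank ∂_1 = 5 ⇒ b_0 = 6 − 0 − 5 = 1; all invariant factors of ∂_1 are 1 so no torsion. So H_0 = Z.
rank ∂_1 = 5, rank ∂_2 = 10 ⇒ b_1 = 15 − 5 − 10 = 0; ∂_2 has invariant factor(s) [2] giving torsion. So H_1 = Z/2.
rank ∂_2 = 10, rank ∂_3 = 0 ⇒ b_2 = 10 − 10 − 0 = 0. So H_2 = 0.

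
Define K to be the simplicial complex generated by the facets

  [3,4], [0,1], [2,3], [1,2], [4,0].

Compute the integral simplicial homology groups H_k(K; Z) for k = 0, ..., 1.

Fix the vertex order 0 < 1 < 2 < 3 < 4 and write every simplex with vertices in increasing order. Then dim K = 1 and the simplices of K are:

  0-simplices (5): [0], [1], [2], [3], [4]
  1-simplices (5): [0,1], [0,4], [1,2], [2,3], [3,4]

Hence C_0 ≅ Z^5, C_1 ≅ Z^5.

The boundary map ∂_1: C_1 → C_0 maps an edge to its endpoints' difference, ∂[p,q] = q − p. For instance
  ∂[1,2] = [2] − [1].
The 5×5 boundary matrix has rank 4 and Smith normal form diag(1,1,1,1).

Reading off H_k = ker ∂_k / im ∂_{k+1}:

  H_0: rank C_0 − rank ∂_1 = 5 − 4 = 1, and the invariant factors of ∂_1 are all 1, so H_0 = Z.
  H_1: rank ker ∂_1 − rank ∂_2 = (5 − 4) − 0 = 1, and there is no ∂_2, so H_1 = Z.

(K is a triangulation of the circle S^1.)

H_0 ≅ Z,  H_1 ≅ Z.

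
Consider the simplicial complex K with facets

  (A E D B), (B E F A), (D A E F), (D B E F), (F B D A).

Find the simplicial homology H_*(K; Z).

H_0 = Z,  H_1 = 0,  H_2 = 0,  H_3 = Z.

We work with the vertex ordering A < B < D < E < F. The simplices of K, each written with vertices in increasing order, are:

  0-simplices (5): A, B, D, E, F
  1-simplices (10): AB, AD, AE, AF, BD, BE, BF, DE, DF, EF
  2-simplices (10): ABD, ABE, ABF, ADE, ADF, AEF, BDE, BDF, BEF, DEF
  3-simplices (5): ABDE, ABDF, ABEF, ADEF, BDEF

Hence C_0 ≅ Z^5, C_1 ≅ Z^10, C_2 ≅ Z^10, C_3 ≅ Z^5.

The boundary map ∂_1: C_1 → C_0 sends each edge [p,q] (with p < q) to q − p. For instance
  ∂DE = E − D.
As a 5×10 matrix over Z this has rank 4, with invariant factors (1,1,1,1).

∂_2: C_2 → C_1 sends each 2-simplex [p,q,r] to [q,r] − [p,r] + [p,q]. For instance
  ∂ABE = BE − AE + AB,
  ∂ADF = DF − AF + AD.
The 10×10 boundary matrix has rank 6 and Smith normal form diag(1,1,1,1,1,1).

Boundary ∂_3: C_3 → C_2 sends each 3-simplex σ to the alternating sum Σ_i (−1)^i (σ with its i-th vertex removed). For instance
  ∂BDEF = DEF − BEF + BDF − BDE,
  ∂ADEF = DEF − AEF + ADF − ADE.
This gives a 10×5 integer matrix of rank 4; reducing to Smith normal form yields diagonal entries (1,1,1,1).

From H_k ≅ ker(∂_k) / im(∂_{k+1}) we obtain:

  H_0: rank C_0 − rank ∂_1 = 5 − 4 = 1, and the invariant factors of ∂_1 are all 1, so H_0 = Z.
  H_1: rank ker ∂_1 − rank ∂_2 = (10 − 4) − 6 = 0, and the invariant factors of ∂_2 are all 1, so H_1 = 0.
  H_2: rank ker ∂_2 − rank ∂_3 = (10 − 6) − 4 = 0, and the invariant factors of ∂_3 are all 1, so H_2 = 0.
  H_3: rank ker ∂_3 − rank ∂_4 = (5 − 4) − 0 = 1, and there is no ∂_4, so H_3 = Z.

As a check, the Euler characteristic is 5 − 10 + 10 − 5 = 0, which agrees with 1 − 0 + 0 − 1 = 0.
(K is a triangulation of the 3-sphere S^3.)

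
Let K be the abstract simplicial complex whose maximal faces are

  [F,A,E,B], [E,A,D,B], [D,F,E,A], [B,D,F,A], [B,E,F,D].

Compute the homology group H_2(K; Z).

H_2 ≅ 0.

Order the vertices as A < B < D < E < F. Listing each simplex with vertices in this order, K has dimension 3 with simplices:

  0-simplices (5): A, B, D, E, F
  1-simplices (10): AB, AD, AE, AF, BD, BE, BF, DE, DF, EF
  2-simplices (10): ABD, ABE, ABF, ADE, ADF, AEF, BDE, BDF, BEF, DEF
  3-simplices (5): ABDE, ABDF, ABEF, ADEF, BDEF

giving chain groups C_0 ≅ Z^5, C_1 ≅ Z^10, C_2 ≅ Z^10, C_3 ≅ Z^5.

The boundary map ∂_1: C_1 → C_0 maps an edge to its endpoints' difference, ∂[p,q] = q − p.
This gives a 5×10 integer matrix of rank 4; reducing to Smith normal form yields diagonal entries (1,1,1,1).

The boundary map ∂_2: C_2 → C_1 sends each 2-simplex [p,q,r] to [q,r] − [p,r] + [p,q]. For instance
  ∂DEF = EF − DF + DE,
  ∂BEF = EF − BF + BE.
This gives a 10×10 integer matrix of rank 6; reducing to Smith normal form yields diagonal entries (1,1,1,1,1,1).

The boundary map ∂_3: C_3 → C_2 sends each 3-simplex σ to the alternating sum Σ_i (−1)^i (σ with its i-th vertex removed). For instance
  ∂ABDE = BDE − ADE + ABE − ABD,
  ∂ADEF = DEF − AEF + ADF − ADE.
This gives a 10×5 integer matrix of rank 4; reducing to Smith normal form yields diagonal entries (1,1,1,1).

Reading off H_k = ker ∂_k / im ∂_{k+1}:

  H_2: rank ker ∂_2 − rank ∂_3 = (10 − 6) − 4 = 0, and the invariant factors of ∂_3 are all 1, so H_2 = 0.

(K is a triangulation of the 3-sphere S^3.)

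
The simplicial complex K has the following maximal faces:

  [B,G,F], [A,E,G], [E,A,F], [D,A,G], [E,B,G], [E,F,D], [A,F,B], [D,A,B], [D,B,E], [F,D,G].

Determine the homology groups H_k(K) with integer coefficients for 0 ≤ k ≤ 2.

H_0 = Z,  H_1 = Z/2,  H_2 = 0.

We work with the vertex ordering A < B < D < E < F < G. The simplices of K, each written with vertices in increasing order, are:

  0-simplices (6): A, B, D, E, F, G
  1-simplices (15): AB, AD, AE, AF, AG, BD, BE, BF, BG, DE, DF, DG, EF, EG, FG
  2-simplices (10): ABD, ABF, ADG, AEF, AEG, BDE, BEG, BFG, DEF, DFG

giving chain groups C_0 ≅ Z^6, C_1 ≅ Z^15, C_2 ≅ Z^10.

Boundary ∂_1: C_1 → C_0 sends each edge [p,q] (with p < q) to q − p.
As a 6×15 matrix over Z this has rank 5, with invariant factors (1,1,1,1,1).

∂_2: C_2 → C_1 maps a triangle to the signed sum of its edges. For instance
  ∂AEF = EF − AF + AE,
  ∂BDE = DE − BE + BD.
The resulting 15×10 matrix has rank 10, and its Smith normal form has invariant factors (1,1,1,1,1,1,1,1,1,2).

From H_k ≅ ker(∂_k) / im(∂_{k+1}) we obtain:

  H_0: rank C_0 − rank ∂_1 = 6 − 5 = 1, and the invariant factors of ∂_1 are all 1, so H_0 = Z.
  H_1: rank ker ∂_1 − rank ∂_2 = (15 − 5) − 10 = 0, and ∂_2 has invariant factor 2 > 1, so H_1 = Z/2.
  H_2: rank ker ∂_2 − rank ∂_3 = (10 − 10) − 0 = 0, and there is no ∂_3, so H_2 = 0.

(K is a triangulation of the real projective plane RP^2.)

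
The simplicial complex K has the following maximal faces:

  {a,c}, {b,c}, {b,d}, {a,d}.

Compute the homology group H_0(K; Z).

We work with the vertex ordering a < b < c < d. The simplices of K, each written with vertices in increasing order, are:

  0-simplices (4): a, b, c, d
  1-simplices (4): ac, ad, bc, bd

giving chain groups C_0 ≅ Z^4, C_1 ≅ Z^4.

The boundary map ∂_1: C_1 → C_0 is given by ∂[p,q] = [q] − [p].
The resulting 4×4 matrix has rank 3, and its Smith normal form has invariant factors (1,1,1).

Now H_k = ker ∂_k / im ∂_{k+1}, so:

  H_0: rank C_0 − rank ∂_1 = 4 − 3 = 1, and the invariant factors of ∂_1 are all 1, so H_0 = Z.

H_0 = Z.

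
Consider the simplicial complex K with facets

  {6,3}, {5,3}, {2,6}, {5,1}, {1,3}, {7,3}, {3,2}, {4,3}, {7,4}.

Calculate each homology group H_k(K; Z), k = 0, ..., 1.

Fix the vertex order 1 < 2 < 3 < 4 < 5 < 6 < 7 and write every simplex with vertices in increasing order. Then dim K = 1 and the simplices of K are:

  0-simplices (7): [1], [2], [3], [4], [5], [6], [7]
  1-simplices (9): [1,3], [1,5], [2,3], [2,6], [3,4], [3,5], [3,6], [3,7], [4,7]

Hence C_0 ≅ Z^7, C_1 ≅ Z^9.

Boundary ∂_1: C_1 → C_0 sends each edge [p,q] (with p < q) to q − p. For instance
  ∂[2,3] = [3] − [2].
This gives a 7×9 integer matrix of rank 6; reducing to Smith normal form yields diagonal entries (1,1,1,1,1,1).

From H_k ≅ ker(∂_k) / im(∂_{k+1}) we obtain:

  H_0: rank C_0 − rank ∂_1 = 7 − 6 = 1, and the invariant factors of ∂_1 are all 1, so H_0 = Z.
  H_1: rank ker ∂_1 − rank ∂_2 = (9 − 6) − 0 = 3, and there is no ∂_2, so H_1 = Z^3.

H_0 = Z,  H_1 = Z^3.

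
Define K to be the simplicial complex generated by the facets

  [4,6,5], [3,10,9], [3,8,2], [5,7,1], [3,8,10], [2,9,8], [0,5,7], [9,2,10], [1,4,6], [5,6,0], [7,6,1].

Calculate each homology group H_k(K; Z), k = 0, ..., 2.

H_0 ≅ Z^2,  H_1 ≅ Z^2,  H_2 = 0.

We work with the vertex ordering 0 < 1 < 2 < 3 < 4 < 5 < 6 < 7 < 8 < 9 < 10. The simplices of K, each written with vertices in increasing order, are:

  0-simplices (11): [0], [1], [2], [3], [4], [5], [6], [7], [8], [9], [10]
  1-simplices (22): [0,5], [0,6], [0,7], [1,4], [1,5], [1,6], [1,7], [2,3], [2,8], [2,9], [2,10], [3,8], [3,9], [3,10], [4,5], [4,6], [5,6], [5,7], [6,7], [8,9], [8,10], [9,10]
  2-simplices (11): [0,5,6], [0,5,7], [1,4,6], [1,5,7], [1,6,7], [2,3,8], [2,8,9], [2,9,10], [3,8,10], [3,9,10], [4,5,6]

Hence C_0 ≅ Z^11, C_1 ≅ Z^22, C_2 ≅ Z^11.

∂_1: C_1 → C_0 sends each edge [p,q] (with p < q) to q − p. For instance
  ∂[5,7] = [7] − [5].
The resulting 11×22 matrix has rank 9, and its Smith normal form has invariant factors (1,1,1,1,1,1,1,1,1).

∂_2: C_2 → C_1 maps a triangle to the signed sum of its edges. For instance
  ∂[1,6,7] = [6,7] − [1,7] + [1,6],
  ∂[3,9,10] = [9,10] − [3,10] + [3,9].
As a 22×11 matrix over Z this has rank 11, with invariant factors (1,1,1,1,1,1,1,1,1,1,1).

Now H_k = ker ∂_k / im ∂_{k+1}, so:

  H_0: rank C_0 − rank ∂_1 = 11 − 9 = 2, and the invariant factors of ∂_1 are all 1, so H_0 = Z^2.
  H_1: rank ker ∂_1 − rank ∂_2 = (22 − 9) − 11 = 2, and the invariant factors of ∂_2 are all 1, so H_1 = Z^2.
  H_2: rank ker ∂_2 − rank ∂_3 = (11 − 11) − 0 = 0, and there is no ∂_3, so H_2 = 0.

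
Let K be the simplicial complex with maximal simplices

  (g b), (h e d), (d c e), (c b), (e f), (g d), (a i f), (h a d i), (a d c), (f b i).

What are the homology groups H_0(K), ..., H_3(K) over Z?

Take the total order a < b < c < d < e < f < g < h < i on the vertex set. Then K (dimension 3) consists of the simplices:

  0-simplices (9): a, b, c, d, e, f, g, h, i
  1-simplices (19): ac, ad, af, ah, ai, bc, bf, bg, bi, cd, ce, de, dg, dh, di, ef, eh, fi, hi
  2-simplices (9): acd, adh, adi, afi, ahi, bfi, cde, deh, dhi
  3-simplices (1): adhi

giving chain groups C_0 ≅ Z^9, C_1 ≅ Z^19, C_2 ≅ Z^9, C_3 ≅ Z^1.

∂_1: C_1 → C_0 sends each edge [p,q] (with p < q) to q − p.
The 9×19 boundary matrix has rank 8 and Smith normal form diag(1,1,1,1,1,1,1,1).

Boundary ∂_2: C_2 → C_1 sends each 2-simplex [p,q,r] to [q,r] − [p,r] + [p,q]. For instance
  ∂dhi = hi − di + dh,
  ∂bfi = fi − bi + bf.
This gives a 19×9 integer matrix of rank 8; reducing to Smith normal form yields diagonal entries (1,1,1,1,1,1,1,1).

∂_3: C_3 → C_2 sends each 3-simplex σ to the alternating sum Σ_i (−1)^i (σ with its i-th vertex removed). For instance
  ∂adhi = dhi − ahi + adi − adh.
As a 9×1 matrix over Z this has rank 1, with invariant factors (1).

Now H_k = ker ∂_k / im ∂_{k+1}, so:

  H_0: rank C_0 − rank ∂_1 = 9 − 8 = 1, and the invariant factors of ∂_1 are all 1, so H_0 ≅ Z.
  H_1: rank ker ∂_1 − rank ∂_2 = (19 − 8) − 8 = 3, and the invariant factors of ∂_2 are all 1, so H_1 ≅ Z^3.
  H_2: rank ker ∂_2 − rank ∂_3 = (9 − 8) − 1 = 0, and the invariant factors of ∂_3 are all 1, so H_2 ≅ 0.
  H_3: rank ker ∂_3 − rank ∂_4 = (1 − 1) − 0 = 0, and there is no ∂_4, so H_3 ≅ 0.

H_0 ≅ Z,  H_1 ≅ Z^3,  H_2 = 0,  H_3 = 0.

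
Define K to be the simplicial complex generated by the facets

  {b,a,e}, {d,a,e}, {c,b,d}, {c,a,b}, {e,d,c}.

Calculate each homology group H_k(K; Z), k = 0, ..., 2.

H_0 = Z,  H_1 = Z,  H_2 = 0.

Fix the vertex order a < b < c < d < e and write every simplex with vertices in increasing order. Then dim K = 2 and the simplices of K are:

  0-simplices (5): a, b, c, d, e
  1-simplices (10): ab, ac, ad, ae, bc, bd, be, cd, ce, de
  2-simplices (5): abc, abe, ade, bcd, cde

Hence C_0 ≅ Z^5, C_1 ≅ Z^10, C_2 ≅ Z^5.

Boundary ∂_1: C_1 → C_0 is given by ∂[p,q] = [q] − [p]. For instance
  ∂de = e − d.
The 5×10 boundary matrix has rank 4 and Smith normal form diag(1,1,1,1).

Boundary ∂_2: C_2 → C_1 acts by ∂[p,q,r] = [q,r] − [p,r] + [p,q]. For instance
  ∂ade = de − ae + ad,
  ∂abe = be − ae + ab.
The resulting 10×5 matrix has rank 5, and its Smith normal form has invariant factors (1,1,1,1,1).

Computing H_k = (kernel of ∂_k) / (image of ∂_{k+1}):

  H_0: rank C_0 − rank ∂_1 = 5 − 4 = 1, and the invariant factors of ∂_1 are all 1, so H_0 ≅ Z.
  H_1: rank ker ∂_1 − rank ∂_2 = (10 − 4) − 5 = 1, and the invariant factors of ∂_2 are all 1, so H_1 ≅ Z.
  H_2: rank ker ∂_2 − rank ∂_3 = (5 − 5) − 0 = 0, and there is no ∂_3, so H_2 ≅ 0.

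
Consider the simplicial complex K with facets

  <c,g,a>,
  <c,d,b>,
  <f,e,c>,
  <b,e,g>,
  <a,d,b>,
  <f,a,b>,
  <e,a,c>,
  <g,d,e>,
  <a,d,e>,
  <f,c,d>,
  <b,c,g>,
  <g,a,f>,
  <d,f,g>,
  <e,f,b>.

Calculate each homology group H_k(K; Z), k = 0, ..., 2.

Order the vertices as a < b < c < d < e < f < g. Listing each simplex with vertices in this order, K has dimension 2 with simplices:

  0-simplices (7): a, b, c, d, e, f, g
  1-simplices (21): ab, ac, ad, ae, af, ag, bc, bd, be, bf, bg, cd, ce, cf, cg, de, df, dg, ef, eg, fg
  2-simplices (14): abd, abf, ace, acg, ade, afg, bcd, bcg, bef, beg, cdf, cef, deg, dfg

so the chain groups are C_0 ≅ Z^7, C_1 ≅ Z^21, C_2 ≅ Z^14.

The boundary map ∂_1: C_1 → C_0 is given by ∂[p,q] = [q] − [p].
The 7×21 boundary matrix has rank 6 and Smith normal form diag(1,1,1,1,1,1).

Boundary ∂_2: C_2 → C_1 maps a triangle to the signed sum of its edges. For instance
  ∂dfg = fg − dg + df,
  ∂bcg = cg − bg + bc.
As a 21×14 matrix over Z this has rank 13, with invariant factors (1,1,1,1,1,1,1,1,1,1,1,1,1).

Now H_k = ker ∂_k / im ∂_{k+1}, so:

  H_0: rank C_0 − rank ∂_1 = 7 − 6 = 1, and the invariant factors of ∂_1 are all 1, so H_0 = Z.
  H_1: rank ker ∂_1 − rank ∂_2 = (21 − 6) − 13 = 2, and the invariant factors of ∂_2 are all 1, so H_1 = Z^2.
  H_2: rank ker ∂_2 − rank ∂_3 = (14 − 13) − 0 = 1, and there is no ∂_3, so H_2 = Z.

H_0 ≅ Z,  H_1 ≅ Z^2,  H_2 ≅ Z.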